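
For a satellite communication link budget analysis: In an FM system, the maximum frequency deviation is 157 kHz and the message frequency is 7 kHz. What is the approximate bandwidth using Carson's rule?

Carson's rule: BW = 2*(delta_f + f_m)
= 2*(157 + 7) kHz = 328 kHz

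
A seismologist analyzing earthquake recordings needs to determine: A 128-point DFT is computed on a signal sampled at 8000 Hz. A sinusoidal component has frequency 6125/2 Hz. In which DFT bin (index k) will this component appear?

DFT frequency resolution = f_s/N = 8000/128 = 125/2 Hz
Bin index k = f_signal / resolution = 6125/2 / 125/2 = 49
The signal frequency 6125/2 Hz falls in DFT bin k = 49.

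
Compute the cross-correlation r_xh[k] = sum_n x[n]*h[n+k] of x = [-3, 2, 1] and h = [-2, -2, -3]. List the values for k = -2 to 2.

Both sequences indexed from 0 and zero outside their support.
Lags with overlap: k = -2 to 2.
  r_xh[-2] = x[2]*h[0] = -2
  r_xh[-1] = x[1]*h[0] + x[2]*h[1] = -6
  r_xh[0] = x[0]*h[0] + x[1]*h[1] + x[2]*h[2] = -1
  r_xh[1] = x[0]*h[1] + x[1]*h[2] = 0
  r_xh[2] = x[0]*h[2] = 9
r_xh = [-2, -6, -1, 0, 9] (for k = -2, ..., 2)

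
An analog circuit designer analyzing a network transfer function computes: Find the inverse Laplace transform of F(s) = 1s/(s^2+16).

Standard pair: s/(s^2+w^2) <-> cos(wt)*u(t)
With k=1, w=4: f(t) = cos(4t)*u(t)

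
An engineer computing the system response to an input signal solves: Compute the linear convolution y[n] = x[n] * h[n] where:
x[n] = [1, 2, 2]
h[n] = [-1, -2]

y[n] = sum_k x[k]*h[n-k]. Output length = len(x) + len(h) - 1 = 3 + 2 - 1 = 4.
y[0] = 1*-1 = -1
y[1] = 2*-1 + 1*-2 = -4
y[2] = 2*-1 + 2*-2 = -6
y[3] = 2*-2 = -4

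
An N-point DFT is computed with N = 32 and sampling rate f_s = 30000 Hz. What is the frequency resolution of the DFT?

DFT frequency resolution = f_s / N
= 30000 / 32 = 1875/2 Hz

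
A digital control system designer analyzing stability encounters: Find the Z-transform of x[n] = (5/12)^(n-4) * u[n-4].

Time-shifting property: if X(z) = Z{x[n]}, then Z{x[n-d]} = z^(-d) * X(z)
X(z) = z/(z - 5/12) for x[n] = (5/12)^n * u[n]
Z{x[n-4]} = z^(-4) * z/(z - 5/12) = z^(-3)/(z - 5/12)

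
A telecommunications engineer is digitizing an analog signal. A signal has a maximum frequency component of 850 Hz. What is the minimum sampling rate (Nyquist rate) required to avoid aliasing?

By the Nyquist-Shannon sampling theorem,
the minimum sampling rate (Nyquist rate) must be at least 2 * f_max.
Nyquist rate = 2 * 850 Hz = 1700 Hz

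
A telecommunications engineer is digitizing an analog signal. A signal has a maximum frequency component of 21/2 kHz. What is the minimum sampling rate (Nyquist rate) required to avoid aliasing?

By the Nyquist-Shannon sampling theorem,
the minimum sampling rate (Nyquist rate) must be at least 2 * f_max.
Nyquist rate = 2 * 21/2 kHz = 21 kHz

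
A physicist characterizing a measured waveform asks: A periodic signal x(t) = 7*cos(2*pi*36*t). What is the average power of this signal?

Average power of A*cos(wt) is A^2/2.
P = 7^2 / 2 = 49/2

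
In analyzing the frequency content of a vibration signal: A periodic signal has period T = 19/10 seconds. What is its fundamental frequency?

The fundamental frequency is the reciprocal of the period.
f = 1/T = 1/(19/10) = 10/19 Hz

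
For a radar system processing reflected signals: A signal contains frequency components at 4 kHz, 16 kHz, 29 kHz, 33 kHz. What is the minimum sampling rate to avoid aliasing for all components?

The highest frequency component is f_max = 33 kHz.
Nyquist rate = 2 * f_max = 2 * 33 kHz = 66 kHz.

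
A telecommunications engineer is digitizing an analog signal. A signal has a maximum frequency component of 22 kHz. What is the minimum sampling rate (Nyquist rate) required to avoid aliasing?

By the Nyquist-Shannon sampling theorem,
the minimum sampling rate (Nyquist rate) must be at least 2 * f_max.
Nyquist rate = 2 * 22 kHz = 44 kHz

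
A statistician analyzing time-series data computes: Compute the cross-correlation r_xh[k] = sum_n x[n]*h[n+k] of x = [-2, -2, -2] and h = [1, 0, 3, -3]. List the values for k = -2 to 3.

Both sequences indexed from 0 and zero outside their support.
Lags with overlap: k = -2 to 3.
  r_xh[-2] = x[2]*h[0] = -2
  r_xh[-1] = x[1]*h[0] + x[2]*h[1] = -2
  r_xh[0] = x[0]*h[0] + x[1]*h[1] + x[2]*h[2] = -8
  r_xh[1] = x[0]*h[1] + x[1]*h[2] + x[2]*h[3] = 0
  r_xh[2] = x[0]*h[2] + x[1]*h[3] = 0
  r_xh[3] = x[0]*h[3] = 6
r_xh = [-2, -2, -8, 0, 0, 6] (for k = -2, ..., 3)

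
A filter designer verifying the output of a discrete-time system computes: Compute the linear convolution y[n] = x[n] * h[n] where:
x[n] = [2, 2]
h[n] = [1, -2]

y[n] = sum_k x[k]*h[n-k]. Output length = len(x) + len(h) - 1 = 2 + 2 - 1 = 3.
y[0] = 2*1 = 2
y[1] = 2*1 + 2*-2 = -2
y[2] = 2*-2 = -4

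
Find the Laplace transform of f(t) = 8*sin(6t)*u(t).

Standard pair: sin(wt)*u(t) <-> w/(s^2+w^2)
With w = 6: L{8*sin(6t)*u(t)} = 48/(s^2+36)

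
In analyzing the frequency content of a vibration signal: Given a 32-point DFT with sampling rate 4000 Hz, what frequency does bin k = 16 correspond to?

The frequency of DFT bin k is: f_k = k * f_s / N
f_16 = 16 * 4000 / 32 = 2000 Hz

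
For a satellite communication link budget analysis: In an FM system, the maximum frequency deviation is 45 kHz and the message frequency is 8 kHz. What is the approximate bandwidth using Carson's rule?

Carson's rule: BW = 2*(delta_f + f_m)
= 2*(45 + 8) kHz = 106 kHz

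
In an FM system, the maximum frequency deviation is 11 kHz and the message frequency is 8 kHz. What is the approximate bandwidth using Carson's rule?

Carson's rule: BW = 2*(delta_f + f_m)
= 2*(11 + 8) kHz = 38 kHz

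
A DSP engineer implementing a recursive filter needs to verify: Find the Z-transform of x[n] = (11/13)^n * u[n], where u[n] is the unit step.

The Z-transform of a^n * u[n] is z/(z-a) for |z| > |a|.
Here a = 11/13, so X(z) = z/(z - (11/13)) = 13z/(13z - 11)
ROC: |z| > 11/13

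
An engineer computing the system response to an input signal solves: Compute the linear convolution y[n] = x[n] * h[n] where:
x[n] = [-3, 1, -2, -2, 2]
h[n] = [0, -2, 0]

y[n] = sum_k x[k]*h[n-k]. Output length = len(x) + len(h) - 1 = 5 + 3 - 1 = 7.
y[0] = -3*0 = 0
y[1] = 1*0 + -3*-2 = 6
y[2] = -2*0 + 1*-2 + -3*0 = -2
y[3] = -2*0 + -2*-2 + 1*0 = 4
y[4] = 2*0 + -2*-2 + -2*0 = 4
y[5] = 2*-2 + -2*0 = -4
y[6] = 2*0 = 0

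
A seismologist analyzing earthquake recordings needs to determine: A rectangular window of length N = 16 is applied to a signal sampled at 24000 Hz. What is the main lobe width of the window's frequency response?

For a rectangular window of length N,
the main lobe width in frequency is 2*f_s/N.
= 2*24000/16 = 3000 Hz
This determines the minimum frequency separation for resolving two sinusoids.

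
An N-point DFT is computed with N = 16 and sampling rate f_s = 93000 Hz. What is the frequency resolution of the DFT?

DFT frequency resolution = f_s / N
= 93000 / 16 = 11625/2 Hz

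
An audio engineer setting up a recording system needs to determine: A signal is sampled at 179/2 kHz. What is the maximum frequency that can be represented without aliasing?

The maximum frequency that can be represented without aliasing
is the Nyquist frequency: f_max = f_s / 2 = 179/2 kHz / 2 = 179/4 kHz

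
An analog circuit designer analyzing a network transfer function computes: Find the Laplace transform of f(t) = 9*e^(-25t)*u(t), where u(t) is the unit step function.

Standard Laplace transform pair:
e^(-at)*u(t) <-> 1/(s+a)
With a = 25: L{9*e^(-25t)*u(t)} = 9/(s+25), ROC: Re(s) > -25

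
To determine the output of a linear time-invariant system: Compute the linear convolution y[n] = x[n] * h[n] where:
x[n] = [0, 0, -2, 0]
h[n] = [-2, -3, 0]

y[n] = sum_k x[k]*h[n-k]. Output length = len(x) + len(h) - 1 = 4 + 3 - 1 = 6.
y[0] = 0*-2 = 0
y[1] = 0*-2 + 0*-3 = 0
y[2] = -2*-2 + 0*-3 + 0*0 = 4
y[3] = 0*-2 + -2*-3 + 0*0 = 6
y[4] = 0*-3 + -2*0 = 0
y[5] = 0*0 = 0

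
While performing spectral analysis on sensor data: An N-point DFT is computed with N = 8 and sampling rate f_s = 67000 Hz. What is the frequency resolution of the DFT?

DFT frequency resolution = f_s / N
= 67000 / 8 = 8375 Hz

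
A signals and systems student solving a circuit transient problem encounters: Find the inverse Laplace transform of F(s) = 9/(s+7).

Standard pair: k/(s+a) <-> k*e^(-at)*u(t)
With k=9, a=7: f(t) = 9*e^(-7t)*u(t)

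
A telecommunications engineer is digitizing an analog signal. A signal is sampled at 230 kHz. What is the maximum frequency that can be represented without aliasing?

The maximum frequency that can be represented without aliasing
is the Nyquist frequency: f_max = f_s / 2 = 230 kHz / 2 = 115 kHz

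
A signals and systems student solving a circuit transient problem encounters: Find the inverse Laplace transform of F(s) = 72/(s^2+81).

Standard pair: w/(s^2+w^2) <-> sin(wt)*u(t)
Recognize w^2 = 81, so w = 9; numerator 72 = 8*9.
f(t) = 8*sin(9t)*u(t)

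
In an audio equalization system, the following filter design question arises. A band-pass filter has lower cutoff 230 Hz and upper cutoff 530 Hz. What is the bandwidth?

Bandwidth = f_high - f_low
= 530 Hz - 230 Hz = 300 Hz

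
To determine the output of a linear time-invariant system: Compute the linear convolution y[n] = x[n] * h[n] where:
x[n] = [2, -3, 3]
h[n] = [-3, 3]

y[n] = sum_k x[k]*h[n-k]. Output length = len(x) + len(h) - 1 = 3 + 2 - 1 = 4.
y[0] = 2*-3 = -6
y[1] = -3*-3 + 2*3 = 15
y[2] = 3*-3 + -3*3 = -18
y[3] = 3*3 = 9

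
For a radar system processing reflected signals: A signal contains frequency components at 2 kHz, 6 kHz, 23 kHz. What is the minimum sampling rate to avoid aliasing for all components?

The highest frequency component is f_max = 23 kHz.
Nyquist rate = 2 * f_max = 2 * 23 kHz = 46 kHz.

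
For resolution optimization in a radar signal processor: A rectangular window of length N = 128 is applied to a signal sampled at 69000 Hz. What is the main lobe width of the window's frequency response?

For a rectangular window of length N,
the main lobe width in frequency is 2*f_s/N.
= 2*69000/128 = 8625/8 Hz
This determines the minimum frequency separation for resolving two sinusoids.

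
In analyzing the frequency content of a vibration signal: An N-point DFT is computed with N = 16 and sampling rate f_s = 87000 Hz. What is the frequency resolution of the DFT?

DFT frequency resolution = f_s / N
= 87000 / 16 = 10875/2 Hz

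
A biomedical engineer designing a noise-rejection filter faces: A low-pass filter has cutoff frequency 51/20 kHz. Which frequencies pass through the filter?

A low-pass filter passes all frequencies below the cutoff frequency 51/20 kHz and attenuates higher frequencies.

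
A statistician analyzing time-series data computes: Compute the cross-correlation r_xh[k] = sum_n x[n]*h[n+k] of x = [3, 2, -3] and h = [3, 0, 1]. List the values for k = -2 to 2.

Both sequences indexed from 0 and zero outside their support.
Lags with overlap: k = -2 to 2.
  r_xh[-2] = x[2]*h[0] = -9
  r_xh[-1] = x[1]*h[0] + x[2]*h[1] = 6
  r_xh[0] = x[0]*h[0] + x[1]*h[1] + x[2]*h[2] = 6
  r_xh[1] = x[0]*h[1] + x[1]*h[2] = 2
  r_xh[2] = x[0]*h[2] = 3
r_xh = [-9, 6, 6, 2, 3] (for k = -2, ..., 2)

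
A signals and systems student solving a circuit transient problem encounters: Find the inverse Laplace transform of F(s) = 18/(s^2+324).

Standard pair: w/(s^2+w^2) <-> sin(wt)*u(t)
Recognize w^2 = 324, so w = 18; numerator 18 = 1*18.
f(t) = sin(18t)*u(t)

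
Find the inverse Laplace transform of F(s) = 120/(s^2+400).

Standard pair: w/(s^2+w^2) <-> sin(wt)*u(t)
Recognize w^2 = 400, so w = 20; numerator 120 = 6*20.
f(t) = 6*sin(20t)*u(t)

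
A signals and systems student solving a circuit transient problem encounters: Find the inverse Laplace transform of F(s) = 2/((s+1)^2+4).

Standard pair: w/((s+a)^2+w^2) <-> e^(-at)*sin(wt)*u(t)
With a=1, w=2: f(t) = e^(-t)*sin(2t)*u(t)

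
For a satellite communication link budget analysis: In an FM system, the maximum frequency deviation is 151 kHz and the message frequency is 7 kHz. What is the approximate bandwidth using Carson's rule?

Carson's rule: BW = 2*(delta_f + f_m)
= 2*(151 + 7) kHz = 316 kHz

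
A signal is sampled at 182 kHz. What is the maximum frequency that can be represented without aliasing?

The maximum frequency that can be represented without aliasing
is the Nyquist frequency: f_max = f_s / 2 = 182 kHz / 2 = 91 kHz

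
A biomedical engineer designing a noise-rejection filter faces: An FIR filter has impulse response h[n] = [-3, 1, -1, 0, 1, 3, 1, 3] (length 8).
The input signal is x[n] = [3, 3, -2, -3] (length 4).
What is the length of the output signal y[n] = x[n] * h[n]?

For linear convolution, the output length is:
len(y) = len(x) + len(h) - 1 = 4 + 8 - 1 = 11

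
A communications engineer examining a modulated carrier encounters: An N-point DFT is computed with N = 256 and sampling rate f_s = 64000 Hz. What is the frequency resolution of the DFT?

DFT frequency resolution = f_s / N
= 64000 / 256 = 250 Hz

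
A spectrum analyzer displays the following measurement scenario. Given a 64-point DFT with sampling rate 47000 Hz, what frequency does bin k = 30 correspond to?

The frequency of DFT bin k is: f_k = k * f_s / N
f_30 = 30 * 47000 / 64 = 88125/4 Hz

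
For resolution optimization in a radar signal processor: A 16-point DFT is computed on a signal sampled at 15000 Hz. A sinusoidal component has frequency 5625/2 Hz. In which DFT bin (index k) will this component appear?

DFT frequency resolution = f_s/N = 15000/16 = 1875/2 Hz
Bin index k = f_signal / resolution = 5625/2 / 1875/2 = 3
The signal frequency 5625/2 Hz falls in DFT bin k = 3.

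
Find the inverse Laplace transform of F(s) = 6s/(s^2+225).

Standard pair: s/(s^2+w^2) <-> cos(wt)*u(t)
With k=6, w=15: f(t) = 6*cos(15t)*u(t)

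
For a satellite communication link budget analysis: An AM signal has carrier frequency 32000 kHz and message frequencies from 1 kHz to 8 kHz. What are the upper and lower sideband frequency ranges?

Upper sideband (USB) = fc + [fm_low, fm_high] = 32000 + [1, 8] = [32001, 32008] kHz
Lower sideband (LSB) = fc - [fm_high, fm_low] = 32000 - [8, 1] = [31992, 31999] kHz
Total occupied spectrum: 31992 kHz to 32008 kHz (plus carrier at 32000 kHz)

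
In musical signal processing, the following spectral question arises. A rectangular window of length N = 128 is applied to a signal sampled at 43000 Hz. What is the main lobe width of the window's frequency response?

For a rectangular window of length N,
the main lobe width in frequency is 2*f_s/N.
= 2*43000/128 = 5375/8 Hz
This determines the minimum frequency separation for resolving two sinusoids.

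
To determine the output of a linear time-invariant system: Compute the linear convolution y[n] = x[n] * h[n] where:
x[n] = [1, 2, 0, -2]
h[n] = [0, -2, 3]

y[n] = sum_k x[k]*h[n-k]. Output length = len(x) + len(h) - 1 = 4 + 3 - 1 = 6.
y[0] = 1*0 = 0
y[1] = 2*0 + 1*-2 = -2
y[2] = 0*0 + 2*-2 + 1*3 = -1
y[3] = -2*0 + 0*-2 + 2*3 = 6
y[4] = -2*-2 + 0*3 = 4
y[5] = -2*3 = -6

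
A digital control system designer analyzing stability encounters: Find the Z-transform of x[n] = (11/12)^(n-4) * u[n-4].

Time-shifting property: if X(z) = Z{x[n]}, then Z{x[n-d]} = z^(-d) * X(z)
X(z) = z/(z - 11/12) for x[n] = (11/12)^n * u[n]
Z{x[n-4]} = z^(-4) * z/(z - 11/12) = z^(-3)/(z - 11/12)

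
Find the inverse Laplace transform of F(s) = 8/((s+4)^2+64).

Standard pair: w/((s+a)^2+w^2) <-> e^(-at)*sin(wt)*u(t)
With a=4, w=8: f(t) = e^(-4t)*sin(8t)*u(t)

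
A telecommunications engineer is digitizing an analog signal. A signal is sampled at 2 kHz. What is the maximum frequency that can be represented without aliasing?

The maximum frequency that can be represented without aliasing
is the Nyquist frequency: f_max = f_s / 2 = 2 kHz / 2 = 1 kHz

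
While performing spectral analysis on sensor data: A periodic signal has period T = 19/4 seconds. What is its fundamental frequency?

The fundamental frequency is the reciprocal of the period.
f = 1/T = 1/(19/4) = 4/19 Hz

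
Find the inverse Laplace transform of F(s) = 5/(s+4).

Standard pair: k/(s+a) <-> k*e^(-at)*u(t)
With k=5, a=4: f(t) = 5*e^(-4t)*u(t)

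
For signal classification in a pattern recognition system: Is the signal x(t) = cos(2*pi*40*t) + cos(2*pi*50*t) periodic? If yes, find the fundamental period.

f1 = 40 Hz, f2 = 50 Hz
Period T1 = 1/40, T2 = 1/50
Ratio T1/T2 = 50/40, which is rational.
The signal is periodic with fundamental period T = 1/GCD(40,50) = 1/10 s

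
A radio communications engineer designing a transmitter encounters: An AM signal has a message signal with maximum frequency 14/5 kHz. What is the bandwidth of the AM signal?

In AM (double-sideband), the bandwidth is twice the message frequency.
BW = 2 * f_m = 2 * 14/5 kHz = 28/5 kHz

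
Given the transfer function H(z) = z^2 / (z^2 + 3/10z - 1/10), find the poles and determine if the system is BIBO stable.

Poles are roots of the denominator: z^2 + 3/10z - 1/10 = 0.
Quadratic formula: z = [-(3/10) +/- sqrt((3/10)^2 - 4*(-1/10))] / 2
Discriminant = 9/100 + 2/5 = 49/100; sqrt = 7/10.
z = (-3/10 +/- 7/10) / 2 => z = 1/5 or z = -1/2.
|p1| = 1/5, |p2| = 1/2.
For BIBO stability, all poles must lie inside the unit circle (|p| < 1).
System is STABLE since both |p| < 1.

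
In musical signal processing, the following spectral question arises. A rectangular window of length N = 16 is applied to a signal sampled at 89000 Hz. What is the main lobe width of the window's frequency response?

For a rectangular window of length N,
the main lobe width in frequency is 2*f_s/N.
= 2*89000/16 = 11125 Hz
This determines the minimum frequency separation for resolving two sinusoids.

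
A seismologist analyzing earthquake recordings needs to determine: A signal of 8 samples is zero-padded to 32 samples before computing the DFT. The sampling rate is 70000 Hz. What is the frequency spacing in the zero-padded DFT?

Original DFT: N = 8, resolution = f_s/N = 70000/8 = 8750 Hz
Zero-padded DFT: N = 32, resolution = f_s/N = 70000/32 = 4375/2 Hz
Zero-padding interpolates the spectrum (finer frequency grid)
but does NOT improve the true spectral resolution (ability to resolve close frequencies).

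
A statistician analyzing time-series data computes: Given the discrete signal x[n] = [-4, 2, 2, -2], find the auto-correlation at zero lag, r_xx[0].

The auto-correlation at zero lag r_xx[0] equals the signal energy.
r_xx[0] = sum of x[n]^2 = (-4)^2 + 2^2 + 2^2 + (-2)^2
= 16 + 4 + 4 + 4 = 28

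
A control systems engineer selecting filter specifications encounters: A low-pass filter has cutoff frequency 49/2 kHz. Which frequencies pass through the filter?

A low-pass filter passes all frequencies below the cutoff frequency 49/2 kHz and attenuates higher frequencies.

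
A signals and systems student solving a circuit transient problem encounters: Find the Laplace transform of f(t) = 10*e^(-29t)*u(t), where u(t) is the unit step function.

Standard Laplace transform pair:
e^(-at)*u(t) <-> 1/(s+a)
With a = 29: L{10*e^(-29t)*u(t)} = 10/(s+29), ROC: Re(s) > -29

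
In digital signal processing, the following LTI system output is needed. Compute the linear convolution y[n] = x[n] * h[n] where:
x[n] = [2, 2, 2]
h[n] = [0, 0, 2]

y[n] = sum_k x[k]*h[n-k]. Output length = len(x) + len(h) - 1 = 3 + 3 - 1 = 5.
y[0] = 2*0 = 0
y[1] = 2*0 + 2*0 = 0
y[2] = 2*0 + 2*0 + 2*2 = 4
y[3] = 2*0 + 2*2 = 4
y[4] = 2*2 = 4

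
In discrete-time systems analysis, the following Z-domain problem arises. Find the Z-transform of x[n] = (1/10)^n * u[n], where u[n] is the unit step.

The Z-transform of a^n * u[n] is z/(z-a) for |z| > |a|.
Here a = 1/10, so X(z) = z/(z - (1/10)) = 10z/(10z - 1)
ROC: |z| > 1/10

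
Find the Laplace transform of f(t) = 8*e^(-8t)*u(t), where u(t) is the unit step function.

Standard Laplace transform pair:
e^(-at)*u(t) <-> 1/(s+a)
With a = 8: L{8*e^(-8t)*u(t)} = 8/(s+8), ROC: Re(s) > -8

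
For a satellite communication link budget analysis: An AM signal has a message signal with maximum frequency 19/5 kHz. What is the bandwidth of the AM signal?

In AM (double-sideband), the bandwidth is twice the message frequency.
BW = 2 * f_m = 2 * 19/5 kHz = 38/5 kHz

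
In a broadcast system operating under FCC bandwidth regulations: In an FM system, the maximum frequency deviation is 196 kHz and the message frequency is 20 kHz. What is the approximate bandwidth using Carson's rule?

Carson's rule: BW = 2*(delta_f + f_m)
= 2*(196 + 20) kHz = 432 kHz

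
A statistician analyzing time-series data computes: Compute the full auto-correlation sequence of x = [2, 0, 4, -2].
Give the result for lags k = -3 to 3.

r_xx[k] = sum_m x[m]*x[m+k], indexed from 0, for k = -3 to 3:
  r_xx[-3] = x[3]*x[0] = -4
  r_xx[-2] = x[2]*x[0] + x[3]*x[1] = 8
  r_xx[-1] = x[1]*x[0] + x[2]*x[1] + x[3]*x[2] = -8
  r_xx[0] = x[0]*x[0] + x[1]*x[1] + x[2]*x[2] + x[3]*x[3] = 24
  r_xx[1] = x[0]*x[1] + x[1]*x[2] + x[2]*x[3] = -8
  r_xx[2] = x[0]*x[2] + x[1]*x[3] = 8
  r_xx[3] = x[0]*x[3] = -4
r_xx = [-4, 8, -8, 24, -8, 8, -4]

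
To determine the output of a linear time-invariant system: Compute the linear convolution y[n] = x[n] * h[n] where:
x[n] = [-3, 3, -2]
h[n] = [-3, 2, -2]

y[n] = sum_k x[k]*h[n-k]. Output length = len(x) + len(h) - 1 = 3 + 3 - 1 = 5.
y[0] = -3*-3 = 9
y[1] = 3*-3 + -3*2 = -15
y[2] = -2*-3 + 3*2 + -3*-2 = 18
y[3] = -2*2 + 3*-2 = -10
y[4] = -2*-2 = 4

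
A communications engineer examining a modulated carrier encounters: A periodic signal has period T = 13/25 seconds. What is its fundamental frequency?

The fundamental frequency is the reciprocal of the period.
f = 1/T = 1/(13/25) = 25/13 Hz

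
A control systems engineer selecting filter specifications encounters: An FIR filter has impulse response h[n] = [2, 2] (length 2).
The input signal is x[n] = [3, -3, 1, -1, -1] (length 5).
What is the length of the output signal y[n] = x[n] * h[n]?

For linear convolution, the output length is:
len(y) = len(x) + len(h) - 1 = 5 + 2 - 1 = 6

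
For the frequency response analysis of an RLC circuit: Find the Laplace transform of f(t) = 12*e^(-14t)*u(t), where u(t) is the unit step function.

Standard Laplace transform pair:
e^(-at)*u(t) <-> 1/(s+a)
With a = 14: L{12*e^(-14t)*u(t)} = 12/(s+14), ROC: Re(s) > -14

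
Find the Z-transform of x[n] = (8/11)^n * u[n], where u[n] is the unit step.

The Z-transform of a^n * u[n] is z/(z-a) for |z| > |a|.
Here a = 8/11, so X(z) = z/(z - (8/11)) = 11z/(11z - 8)
ROC: |z| > 8/11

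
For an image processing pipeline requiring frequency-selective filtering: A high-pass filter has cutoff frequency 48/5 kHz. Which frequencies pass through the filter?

A high-pass filter passes all frequencies above the cutoff frequency 48/5 kHz and attenuates lower frequencies.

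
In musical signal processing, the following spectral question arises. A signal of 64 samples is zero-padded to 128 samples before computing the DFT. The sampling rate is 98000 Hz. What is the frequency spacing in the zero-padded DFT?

Original DFT: N = 64, resolution = f_s/N = 98000/64 = 6125/4 Hz
Zero-padded DFT: N = 128, resolution = f_s/N = 98000/128 = 6125/8 Hz
Zero-padding interpolates the spectrum (finer frequency grid)
but does NOT improve the true spectral resolution (ability to resolve close frequencies).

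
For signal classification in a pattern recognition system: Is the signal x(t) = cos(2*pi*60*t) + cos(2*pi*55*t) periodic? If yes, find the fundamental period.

f1 = 60 Hz, f2 = 55 Hz
Period T1 = 1/60, T2 = 1/55
Ratio T1/T2 = 55/60, which is rational.
The signal is periodic with fundamental period T = 1/GCD(60,55) = 1/5 s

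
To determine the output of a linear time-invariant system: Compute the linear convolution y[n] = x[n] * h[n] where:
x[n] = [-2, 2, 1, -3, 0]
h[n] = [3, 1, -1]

y[n] = sum_k x[k]*h[n-k]. Output length = len(x) + len(h) - 1 = 5 + 3 - 1 = 7.
y[0] = -2*3 = -6
y[1] = 2*3 + -2*1 = 4
y[2] = 1*3 + 2*1 + -2*-1 = 7
y[3] = -3*3 + 1*1 + 2*-1 = -10
y[4] = 0*3 + -3*1 + 1*-1 = -4
y[5] = 0*1 + -3*-1 = 3
y[6] = 0*-1 = 0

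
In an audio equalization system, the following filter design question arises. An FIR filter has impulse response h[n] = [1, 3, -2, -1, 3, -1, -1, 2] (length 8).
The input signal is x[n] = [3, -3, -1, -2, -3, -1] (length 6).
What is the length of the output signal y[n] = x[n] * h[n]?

For linear convolution, the output length is:
len(y) = len(x) + len(h) - 1 = 6 + 8 - 1 = 13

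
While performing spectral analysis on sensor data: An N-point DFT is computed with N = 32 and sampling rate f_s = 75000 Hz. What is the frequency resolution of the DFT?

DFT frequency resolution = f_s / N
= 75000 / 32 = 9375/4 Hz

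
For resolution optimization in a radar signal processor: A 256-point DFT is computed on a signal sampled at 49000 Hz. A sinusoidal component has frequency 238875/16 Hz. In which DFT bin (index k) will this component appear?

DFT frequency resolution = f_s/N = 49000/256 = 6125/32 Hz
Bin index k = f_signal / resolution = 238875/16 / 6125/32 = 78
The signal frequency 238875/16 Hz falls in DFT bin k = 78.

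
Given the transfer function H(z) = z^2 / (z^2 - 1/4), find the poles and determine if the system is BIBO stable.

Poles are roots of the denominator: z^2 - 1/4 = 0.
Quadratic formula: z = [-(0) +/- sqrt((0)^2 - 4*(-1/4))] / 2
Discriminant = 0 + 1 = 1; sqrt = 1.
z = (0 +/- 1) / 2 => z = 1/2 or z = -1/2.
|p1| = 1/2, |p2| = 1/2.
For BIBO stability, all poles must lie inside the unit circle (|p| < 1).
System is STABLE since both |p| < 1.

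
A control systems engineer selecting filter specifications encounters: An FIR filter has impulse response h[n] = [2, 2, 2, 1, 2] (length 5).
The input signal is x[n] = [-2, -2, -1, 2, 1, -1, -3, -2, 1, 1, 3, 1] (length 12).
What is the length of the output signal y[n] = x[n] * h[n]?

For linear convolution, the output length is:
len(y) = len(x) + len(h) - 1 = 12 + 5 - 1 = 16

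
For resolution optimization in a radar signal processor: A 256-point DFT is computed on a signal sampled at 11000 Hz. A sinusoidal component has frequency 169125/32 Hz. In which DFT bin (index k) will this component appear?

DFT frequency resolution = f_s/N = 11000/256 = 1375/32 Hz
Bin index k = f_signal / resolution = 169125/32 / 1375/32 = 123
The signal frequency 169125/32 Hz falls in DFT bin k = 123.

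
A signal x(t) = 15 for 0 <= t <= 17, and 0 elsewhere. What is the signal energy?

Energy = integral of |x(t)|^2 dt over the signal duration
= 15^2 * 17 = 225 * 17 = 3825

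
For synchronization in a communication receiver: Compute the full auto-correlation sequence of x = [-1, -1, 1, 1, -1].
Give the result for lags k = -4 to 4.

r_xx[k] = sum_m x[m]*x[m+k], indexed from 0, for k = -4 to 4:
  r_xx[-4] = x[4]*x[0] = 1
  r_xx[-3] = x[3]*x[0] + x[4]*x[1] = 0
  r_xx[-2] = x[2]*x[0] + x[3]*x[1] + x[4]*x[2] = -3
  r_xx[-1] = x[1]*x[0] + x[2]*x[1] + x[3]*x[2] + x[4]*x[3] = 0
  r_xx[0] = x[0]*x[0] + x[1]*x[1] + x[2]*x[2] + x[3]*x[3] + x[4]*x[4] = 5
  r_xx[1] = x[0]*x[1] + x[1]*x[2] + x[2]*x[3] + x[3]*x[4] = 0
  r_xx[2] = x[0]*x[2] + x[1]*x[3] + x[2]*x[4] = -3
  r_xx[3] = x[0]*x[3] + x[1]*x[4] = 0
  r_xx[4] = x[0]*x[4] = 1
r_xx = [1, 0, -3, 0, 5, 0, -3, 0, 1]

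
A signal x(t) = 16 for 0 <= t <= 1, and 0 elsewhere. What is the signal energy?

Energy = integral of |x(t)|^2 dt over the signal duration
= 16^2 * 1 = 256 * 1 = 256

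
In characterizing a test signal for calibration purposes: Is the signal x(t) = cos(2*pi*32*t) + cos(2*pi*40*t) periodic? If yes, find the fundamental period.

f1 = 32 Hz, f2 = 40 Hz
Period T1 = 1/32, T2 = 1/40
Ratio T1/T2 = 40/32, which is rational.
The signal is periodic with fundamental period T = 1/GCD(32,40) = 1/8 s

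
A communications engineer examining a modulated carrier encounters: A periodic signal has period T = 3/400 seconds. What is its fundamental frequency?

The fundamental frequency is the reciprocal of the period.
f = 1/T = 1/(3/400) = 400/3 Hz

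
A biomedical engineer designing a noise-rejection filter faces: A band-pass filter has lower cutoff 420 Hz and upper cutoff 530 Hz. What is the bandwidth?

Bandwidth = f_high - f_low
= 530 Hz - 420 Hz = 110 Hz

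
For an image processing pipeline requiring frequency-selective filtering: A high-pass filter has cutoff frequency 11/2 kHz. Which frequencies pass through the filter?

A high-pass filter passes all frequencies above the cutoff frequency 11/2 kHz and attenuates lower frequencies.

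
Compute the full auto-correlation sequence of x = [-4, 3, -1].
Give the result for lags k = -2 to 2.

r_xx[k] = sum_m x[m]*x[m+k], indexed from 0, for k = -2 to 2:
  r_xx[-2] = x[2]*x[0] = 4
  r_xx[-1] = x[1]*x[0] + x[2]*x[1] = -15
  r_xx[0] = x[0]*x[0] + x[1]*x[1] + x[2]*x[2] = 26
  r_xx[1] = x[0]*x[1] + x[1]*x[2] = -15
  r_xx[2] = x[0]*x[2] = 4
r_xx = [4, -15, 26, -15, 4]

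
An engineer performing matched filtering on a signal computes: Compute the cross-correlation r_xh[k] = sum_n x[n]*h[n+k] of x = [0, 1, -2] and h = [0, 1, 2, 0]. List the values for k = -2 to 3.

Both sequences indexed from 0 and zero outside their support.
Lags with overlap: k = -2 to 3.
  r_xh[-2] = x[2]*h[0] = 0
  r_xh[-1] = x[1]*h[0] + x[2]*h[1] = -2
  r_xh[0] = x[0]*h[0] + x[1]*h[1] + x[2]*h[2] = -3
  r_xh[1] = x[0]*h[1] + x[1]*h[2] + x[2]*h[3] = 2
  r_xh[2] = x[0]*h[2] + x[1]*h[3] = 0
  r_xh[3] = x[0]*h[3] = 0
r_xh = [0, -2, -3, 2, 0, 0] (for k = -2, ..., 3)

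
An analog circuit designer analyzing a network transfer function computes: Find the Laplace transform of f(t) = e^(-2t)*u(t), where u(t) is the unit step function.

Standard Laplace transform pair:
e^(-at)*u(t) <-> 1/(s+a)
With a = 2: L{e^(-2t)*u(t)} = 1/(s+2), ROC: Re(s) > -2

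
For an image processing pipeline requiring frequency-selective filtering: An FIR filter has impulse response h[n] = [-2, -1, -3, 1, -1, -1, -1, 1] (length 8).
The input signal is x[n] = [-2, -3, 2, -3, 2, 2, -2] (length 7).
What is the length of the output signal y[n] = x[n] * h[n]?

For linear convolution, the output length is:
len(y) = len(x) + len(h) - 1 = 7 + 8 - 1 = 14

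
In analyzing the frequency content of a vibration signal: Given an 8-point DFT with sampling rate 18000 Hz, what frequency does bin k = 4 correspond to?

The frequency of DFT bin k is: f_k = k * f_s / N
f_4 = 4 * 18000 / 8 = 9000 Hz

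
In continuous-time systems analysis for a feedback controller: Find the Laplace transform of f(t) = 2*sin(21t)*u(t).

Standard pair: sin(wt)*u(t) <-> w/(s^2+w^2)
With w = 21: L{2*sin(21t)*u(t)} = 42/(s^2+441)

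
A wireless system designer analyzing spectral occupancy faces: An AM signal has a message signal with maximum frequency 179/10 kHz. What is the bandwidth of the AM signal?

In AM (double-sideband), the bandwidth is twice the message frequency.
BW = 2 * f_m = 2 * 179/10 kHz = 179/5 kHz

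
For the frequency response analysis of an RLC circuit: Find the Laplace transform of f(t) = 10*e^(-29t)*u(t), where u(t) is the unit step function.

Standard Laplace transform pair:
e^(-at)*u(t) <-> 1/(s+a)
With a = 29: L{10*e^(-29t)*u(t)} = 10/(s+29), ROC: Re(s) > -29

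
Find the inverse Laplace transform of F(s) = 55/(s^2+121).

Standard pair: w/(s^2+w^2) <-> sin(wt)*u(t)
Recognize w^2 = 121, so w = 11; numerator 55 = 5*11.
f(t) = 5*sin(11t)*u(t)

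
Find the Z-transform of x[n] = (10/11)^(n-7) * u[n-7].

Time-shifting property: if X(z) = Z{x[n]}, then Z{x[n-d]} = z^(-d) * X(z)
X(z) = z/(z - 10/11) for x[n] = (10/11)^n * u[n]
Z{x[n-7]} = z^(-7) * z/(z - 10/11) = z^(-6)/(z - 10/11)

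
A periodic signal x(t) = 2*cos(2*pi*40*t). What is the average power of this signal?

Average power of A*cos(wt) is A^2/2.
P = 2^2 / 2 = 4/2 = 2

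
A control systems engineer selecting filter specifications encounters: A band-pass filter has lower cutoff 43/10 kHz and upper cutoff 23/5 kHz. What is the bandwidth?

Bandwidth = f_high - f_low
= 23/5 kHz - 43/10 kHz = 3/10 kHz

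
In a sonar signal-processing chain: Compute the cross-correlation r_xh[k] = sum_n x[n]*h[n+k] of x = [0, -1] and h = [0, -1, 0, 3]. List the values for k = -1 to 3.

Both sequences indexed from 0 and zero outside their support.
Lags with overlap: k = -1 to 3.
  r_xh[-1] = x[1]*h[0] = 0
  r_xh[0] = x[0]*h[0] + x[1]*h[1] = 1
  r_xh[1] = x[0]*h[1] + x[1]*h[2] = 0
  r_xh[2] = x[0]*h[2] + x[1]*h[3] = -3
  r_xh[3] = x[0]*h[3] = 0
r_xh = [0, 1, 0, -3, 0] (for k = -1, ..., 3)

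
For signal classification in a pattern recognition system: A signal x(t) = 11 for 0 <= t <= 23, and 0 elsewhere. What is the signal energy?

Energy = integral of |x(t)|^2 dt over the signal duration
= 11^2 * 23 = 121 * 23 = 2783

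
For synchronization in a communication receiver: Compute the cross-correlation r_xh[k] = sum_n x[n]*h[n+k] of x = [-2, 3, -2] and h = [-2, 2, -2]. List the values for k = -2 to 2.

Both sequences indexed from 0 and zero outside their support.
Lags with overlap: k = -2 to 2.
  r_xh[-2] = x[2]*h[0] = 4
  r_xh[-1] = x[1]*h[0] + x[2]*h[1] = -10
  r_xh[0] = x[0]*h[0] + x[1]*h[1] + x[2]*h[2] = 14
  r_xh[1] = x[0]*h[1] + x[1]*h[2] = -10
  r_xh[2] = x[0]*h[2] = 4
r_xh = [4, -10, 14, -10, 4] (for k = -2, ..., 2)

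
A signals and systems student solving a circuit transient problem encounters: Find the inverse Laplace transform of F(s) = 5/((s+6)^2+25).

Standard pair: w/((s+a)^2+w^2) <-> e^(-at)*sin(wt)*u(t)
With a=6, w=5: f(t) = e^(-6t)*sin(5t)*u(t)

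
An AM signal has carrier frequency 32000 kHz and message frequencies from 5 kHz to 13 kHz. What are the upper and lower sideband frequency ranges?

Upper sideband (USB) = fc + [fm_low, fm_high] = 32000 + [5, 13] = [32005, 32013] kHz
Lower sideband (LSB) = fc - [fm_high, fm_low] = 32000 - [13, 5] = [31987, 31995] kHz
Total occupied spectrum: 31987 kHz to 32013 kHz (plus carrier at 32000 kHz)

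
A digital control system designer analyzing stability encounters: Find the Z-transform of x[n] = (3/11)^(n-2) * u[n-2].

Time-shifting property: if X(z) = Z{x[n]}, then Z{x[n-d]} = z^(-d) * X(z)
X(z) = z/(z - 3/11) for x[n] = (3/11)^n * u[n]
Z{x[n-2]} = z^(-2) * z/(z - 3/11) = z^(-1)/(z - 3/11)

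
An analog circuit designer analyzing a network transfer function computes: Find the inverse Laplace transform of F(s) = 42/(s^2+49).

Standard pair: w/(s^2+w^2) <-> sin(wt)*u(t)
Recognize w^2 = 49, so w = 7; numerator 42 = 6*7.
f(t) = 6*sin(7t)*u(t)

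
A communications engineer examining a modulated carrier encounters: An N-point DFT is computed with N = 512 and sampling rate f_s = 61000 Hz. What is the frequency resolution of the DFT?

DFT frequency resolution = f_s / N
= 61000 / 512 = 7625/64 Hz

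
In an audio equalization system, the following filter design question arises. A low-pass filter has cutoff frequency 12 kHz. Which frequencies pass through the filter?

A low-pass filter passes all frequencies below the cutoff frequency 12 kHz and attenuates higher frequencies.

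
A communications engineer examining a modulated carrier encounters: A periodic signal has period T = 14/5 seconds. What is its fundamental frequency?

The fundamental frequency is the reciprocal of the period.
f = 1/T = 1/(14/5) = 5/14 Hz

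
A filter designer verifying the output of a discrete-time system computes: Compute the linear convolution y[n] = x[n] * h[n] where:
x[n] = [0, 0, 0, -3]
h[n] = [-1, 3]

y[n] = sum_k x[k]*h[n-k]. Output length = len(x) + len(h) - 1 = 4 + 2 - 1 = 5.
y[0] = 0*-1 = 0
y[1] = 0*-1 + 0*3 = 0
y[2] = 0*-1 + 0*3 = 0
y[3] = -3*-1 + 0*3 = 3
y[4] = -3*3 = -9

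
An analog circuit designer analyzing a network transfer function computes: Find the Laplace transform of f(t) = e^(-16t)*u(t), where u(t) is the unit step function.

Standard Laplace transform pair:
e^(-at)*u(t) <-> 1/(s+a)
With a = 16: L{e^(-16t)*u(t)} = 1/(s+16), ROC: Re(s) > -16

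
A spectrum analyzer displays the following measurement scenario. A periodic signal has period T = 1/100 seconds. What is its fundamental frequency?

The fundamental frequency is the reciprocal of the period.
f = 1/T = 1/(1/100) = 100 Hz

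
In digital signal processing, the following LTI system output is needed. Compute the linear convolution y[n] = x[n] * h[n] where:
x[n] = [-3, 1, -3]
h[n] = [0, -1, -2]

y[n] = sum_k x[k]*h[n-k]. Output length = len(x) + len(h) - 1 = 3 + 3 - 1 = 5.
y[0] = -3*0 = 0
y[1] = 1*0 + -3*-1 = 3
y[2] = -3*0 + 1*-1 + -3*-2 = 5
y[3] = -3*-1 + 1*-2 = 1
y[4] = -3*-2 = 6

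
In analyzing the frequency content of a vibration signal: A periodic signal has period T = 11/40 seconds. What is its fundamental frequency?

The fundamental frequency is the reciprocal of the period.
f = 1/T = 1/(11/40) = 40/11 Hz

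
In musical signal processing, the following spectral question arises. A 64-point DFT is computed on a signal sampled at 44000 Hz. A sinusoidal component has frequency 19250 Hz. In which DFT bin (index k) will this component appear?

DFT frequency resolution = f_s/N = 44000/64 = 1375/2 Hz
Bin index k = f_signal / resolution = 19250 / 1375/2 = 28
The signal frequency 19250 Hz falls in DFT bin k = 28.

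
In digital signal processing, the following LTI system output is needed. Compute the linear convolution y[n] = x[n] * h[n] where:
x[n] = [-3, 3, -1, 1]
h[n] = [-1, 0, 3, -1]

y[n] = sum_k x[k]*h[n-k]. Output length = len(x) + len(h) - 1 = 4 + 4 - 1 = 7.
y[0] = -3*-1 = 3
y[1] = 3*-1 + -3*0 = -3
y[2] = -1*-1 + 3*0 + -3*3 = -8
y[3] = 1*-1 + -1*0 + 3*3 + -3*-1 = 11
y[4] = 1*0 + -1*3 + 3*-1 = -6
y[5] = 1*3 + -1*-1 = 4
y[6] = 1*-1 = -1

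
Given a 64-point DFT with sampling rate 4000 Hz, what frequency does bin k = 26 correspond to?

The frequency of DFT bin k is: f_k = k * f_s / N
f_26 = 26 * 4000 / 64 = 1625 Hz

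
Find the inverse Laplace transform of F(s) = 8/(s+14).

Standard pair: k/(s+a) <-> k*e^(-at)*u(t)
With k=8, a=14: f(t) = 8*e^(-14t)*u(t)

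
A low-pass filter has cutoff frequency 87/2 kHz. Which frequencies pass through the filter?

A low-pass filter passes all frequencies below the cutoff frequency 87/2 kHz and attenuates higher frequencies.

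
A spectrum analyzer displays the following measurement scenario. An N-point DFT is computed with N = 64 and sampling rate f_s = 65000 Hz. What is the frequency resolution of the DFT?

DFT frequency resolution = f_s / N
= 65000 / 64 = 8125/8 Hz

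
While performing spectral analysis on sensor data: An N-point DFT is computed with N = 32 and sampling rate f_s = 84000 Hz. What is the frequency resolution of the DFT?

DFT frequency resolution = f_s / N
= 84000 / 32 = 2625 Hz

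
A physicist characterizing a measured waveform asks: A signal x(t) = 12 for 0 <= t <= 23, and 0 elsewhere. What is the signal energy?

Energy = integral of |x(t)|^2 dt over the signal duration
= 12^2 * 23 = 144 * 23 = 3312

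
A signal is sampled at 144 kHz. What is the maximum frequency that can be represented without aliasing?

The maximum frequency that can be represented without aliasing
is the Nyquist frequency: f_max = f_s / 2 = 144 kHz / 2 = 72 kHz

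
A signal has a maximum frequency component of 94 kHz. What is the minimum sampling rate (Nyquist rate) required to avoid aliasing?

By the Nyquist-Shannon sampling theorem,
the minimum sampling rate (Nyquist rate) must be at least 2 * f_max.
Nyquist rate = 2 * 94 kHz = 188 kHz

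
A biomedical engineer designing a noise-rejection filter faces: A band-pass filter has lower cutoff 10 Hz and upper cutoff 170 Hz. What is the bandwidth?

Bandwidth = f_high - f_low
= 170 Hz - 10 Hz = 160 Hz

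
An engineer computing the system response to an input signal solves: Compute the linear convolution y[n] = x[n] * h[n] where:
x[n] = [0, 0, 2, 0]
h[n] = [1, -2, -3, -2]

y[n] = sum_k x[k]*h[n-k]. Output length = len(x) + len(h) - 1 = 4 + 4 - 1 = 7.
y[0] = 0*1 = 0
y[1] = 0*1 + 0*-2 = 0
y[2] = 2*1 + 0*-2 + 0*-3 = 2
y[3] = 0*1 + 2*-2 + 0*-3 + 0*-2 = -4
y[4] = 0*-2 + 2*-3 + 0*-2 = -6
y[5] = 0*-3 + 2*-2 = -4
y[6] = 0*-2 = 0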